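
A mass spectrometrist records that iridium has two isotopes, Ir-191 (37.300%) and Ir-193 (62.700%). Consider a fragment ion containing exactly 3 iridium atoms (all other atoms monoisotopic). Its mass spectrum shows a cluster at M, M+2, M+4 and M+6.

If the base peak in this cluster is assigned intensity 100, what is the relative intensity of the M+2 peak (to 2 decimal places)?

59.49

Term probabilities: M 0.0519, M+2 0.2617, M+4 0.4399, M+6 0.2465. Base peak = M+4.
P(M+4) = C(3,2) × 0.37300^1 × 0.62700^2 = 3 × 0.3730 × 0.393129 = 0.439911 (base)
P(M+2) = C(3,1) × 0.37300^2 × 0.62700^1 = 3 × 0.139129 × 0.6270 = 0.261702
Relative intensity = 0.261702 / 0.439911 × 100 = 59.49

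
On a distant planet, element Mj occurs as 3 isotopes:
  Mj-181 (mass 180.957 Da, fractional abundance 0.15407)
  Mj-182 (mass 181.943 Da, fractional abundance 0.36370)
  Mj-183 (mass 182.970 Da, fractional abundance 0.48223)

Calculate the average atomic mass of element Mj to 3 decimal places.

182.286 Da

Average mass = Σ (abundance × isotope mass) = 0.15407 × 180.957 + 0.36370 × 181.943 + 0.48223 × 182.970
= 27.8800 + 66.1727 + 88.2336 = 182.2863 Da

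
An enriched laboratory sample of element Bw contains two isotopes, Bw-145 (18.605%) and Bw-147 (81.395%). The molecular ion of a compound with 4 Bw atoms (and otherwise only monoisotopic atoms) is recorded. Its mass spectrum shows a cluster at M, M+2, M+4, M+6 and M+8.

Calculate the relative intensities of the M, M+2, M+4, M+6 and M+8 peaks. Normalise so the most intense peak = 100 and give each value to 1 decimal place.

The 4 Bw atoms are independent, so intensities follow the terms of (0.18605 + 0.81395)^4.
P(M) = 0.18605^4 = 0.001198
P(M+2) = 4 × 0.18605^3 × 0.81395^1 = 0.020968
P(M+4) = 6 × 0.18605^2 × 0.81395^2 = 0.137596
P(M+6) = 4 × 0.18605^1 × 0.81395^3 = 0.401313
P(M+8) = 0.81395^4 = 0.438926
The M+8 peak is largest (0.438926); scaling to 100 gives 0.3 : 4.8 : 31.3 : 91.4 : 100.0.

0.3 : 4.8 : 31.3 : 91.4 : 100.0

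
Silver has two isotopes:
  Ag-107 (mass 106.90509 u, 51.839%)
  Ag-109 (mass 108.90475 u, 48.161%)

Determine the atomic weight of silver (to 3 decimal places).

Average mass = Σ (abundance × isotope mass) = 0.51839 × 106.90509 + 0.48161 × 108.90475
= 55.418530 + 52.449617 = 107.868147 u

107.868 u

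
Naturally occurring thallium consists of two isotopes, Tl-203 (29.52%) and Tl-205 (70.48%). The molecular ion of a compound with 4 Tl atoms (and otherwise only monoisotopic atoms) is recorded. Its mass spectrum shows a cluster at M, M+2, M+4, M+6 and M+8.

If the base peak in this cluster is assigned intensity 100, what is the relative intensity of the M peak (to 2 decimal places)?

Term probabilities: M 0.0076, M+2 0.0725, M+4 0.2597, M+6 0.4134, M+8 0.2468. Base peak = M+6.
P(M+6) = C(4,3) × 0.2952^1 × 0.7048^3 = 4 × 0.2952 × 0.35010449 = 0.413403 (base)
P(M) = C(4,0) × 0.2952^4 × 0.7048^0 = 1 × 0.00759391 × 1.0000 = 0.007594
Relative intensity = 0.007594 / 0.413403 × 100 = 1.84

1.84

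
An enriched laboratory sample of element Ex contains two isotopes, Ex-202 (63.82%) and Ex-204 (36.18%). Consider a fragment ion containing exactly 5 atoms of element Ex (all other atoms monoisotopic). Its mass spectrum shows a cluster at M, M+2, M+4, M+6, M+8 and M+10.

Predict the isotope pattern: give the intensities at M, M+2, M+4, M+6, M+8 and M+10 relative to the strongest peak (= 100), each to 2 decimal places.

31.12 : 88.20 : 100.00 : 56.69 : 16.07 : 1.82

Expanding (0.6382 + 0.3618)^5:
P(M) = 0.6382^5 = 0.105873
P(M+2) = 5 × 0.6382^4 × 0.3618^1 = 0.300100
P(M+4) = 10 × 0.6382^3 × 0.3618^2 = 0.340257
P(M+6) = 10 × 0.6382^2 × 0.3618^3 = 0.192894
P(M+8) = 5 × 0.6382^1 × 0.3618^4 = 0.054677
P(M+10) = 0.3618^5 = 0.006199
The M+4 peak is largest (0.340257); scaling to 100 gives 31.12 : 88.20 : 100.00 : 56.69 : 16.07 : 1.82.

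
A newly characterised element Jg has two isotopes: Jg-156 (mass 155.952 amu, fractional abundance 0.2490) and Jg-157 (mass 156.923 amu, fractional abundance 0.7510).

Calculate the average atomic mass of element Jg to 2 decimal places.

156.68 amu

Weight each isotope mass by its fractional abundance: 0.2490 × 155.952 + 0.7510 × 156.923
= 38.8320 + 117.8492 = 156.6812 amu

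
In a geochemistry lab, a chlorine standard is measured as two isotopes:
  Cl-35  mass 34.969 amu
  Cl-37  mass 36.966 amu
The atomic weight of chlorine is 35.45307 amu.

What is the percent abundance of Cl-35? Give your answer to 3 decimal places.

75.760%

Writing the weighted mean with unknown fraction x of Cl-35:
34.969·x + 36.966·(1 − x) = 35.45307
(34.969 − 36.966)·x = 35.45307 − 36.966
x = -1.51293 / -1.997 = 0.75760 → 75.760% Cl-35, 24.240% Cl-37.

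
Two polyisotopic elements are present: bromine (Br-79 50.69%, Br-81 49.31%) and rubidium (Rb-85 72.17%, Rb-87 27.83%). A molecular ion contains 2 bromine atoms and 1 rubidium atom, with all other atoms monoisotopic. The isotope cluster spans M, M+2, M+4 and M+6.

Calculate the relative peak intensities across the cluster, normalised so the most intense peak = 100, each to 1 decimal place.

42.9 : 100.0 : 72.8 : 15.7

Bromine pattern (n=2): 0.25694761 : 0.49990478 : 0.24314761
Rubidium pattern (n=1): 0.7217 : 0.2783
Convolve the two distributions (both contribute in 2-u steps):
  M: 0.25694761×0.7217 = 0.185439
  M+2: 0.25694761×0.2783 + 0.49990478×0.7217 = 0.432290
  M+4: 0.49990478×0.2783 + 0.24314761×0.7217 = 0.314603
  M+6: 0.24314761×0.2783 = 0.067668
Scale to base peak (0.432290) = 100: 42.9 : 100.0 : 72.8 : 15.7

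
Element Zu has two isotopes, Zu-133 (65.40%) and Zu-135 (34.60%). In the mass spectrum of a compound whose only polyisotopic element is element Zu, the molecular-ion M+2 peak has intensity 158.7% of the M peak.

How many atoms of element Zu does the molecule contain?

With n Zu atoms, P(M+2)/P(M) = C(n,1)·p^(n−1)q / p^n = n·q/p = n · 0.3460/0.6540.
n = 1.587 × 0.6540/0.3460 = 3.00 ≈ 3

3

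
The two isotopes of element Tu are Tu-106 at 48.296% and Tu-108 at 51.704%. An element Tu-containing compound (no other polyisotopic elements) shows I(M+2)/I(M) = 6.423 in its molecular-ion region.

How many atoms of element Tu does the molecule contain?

The M+2/M ratio from n Tu atoms is n · q/p = n · 0.51704/0.48296.
n = 6.423 × 0.48296/0.51704 = 6.00 ≈ 6

6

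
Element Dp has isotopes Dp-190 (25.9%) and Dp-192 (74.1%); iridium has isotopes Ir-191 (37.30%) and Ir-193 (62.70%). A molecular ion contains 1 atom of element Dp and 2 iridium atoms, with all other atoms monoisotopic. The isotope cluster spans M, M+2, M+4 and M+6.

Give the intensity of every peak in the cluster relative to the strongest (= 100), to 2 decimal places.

8.04 : 50.01 : 100.00 : 64.96

Element Dp pattern (n=1): 0.2590 : 0.7410
Iridium pattern (n=2): 0.139129 : 0.467742 : 0.393129
Convolve the two distributions (both contribute in 2-u steps):
  M: 0.2590×0.139129 = 0.036034
  M+2: 0.2590×0.467742 + 0.7410×0.139129 = 0.224240
  M+4: 0.2590×0.393129 + 0.7410×0.467742 = 0.448417
  M+6: 0.7410×0.393129 = 0.291309
Scale to base peak (0.448417) = 100: 8.04 : 50.01 : 100.00 : 64.96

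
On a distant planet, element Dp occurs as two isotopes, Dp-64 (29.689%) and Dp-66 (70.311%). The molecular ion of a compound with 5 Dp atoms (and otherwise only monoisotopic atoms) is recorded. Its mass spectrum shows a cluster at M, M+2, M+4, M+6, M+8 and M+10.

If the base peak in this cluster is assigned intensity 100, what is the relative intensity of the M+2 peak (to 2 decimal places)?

Term probabilities: M 0.0023, M+2 0.0273, M+4 0.1294, M+6 0.3064, M+8 0.3628, M+10 0.1718. Base peak = M+8.
P(M+8) = C(5,4) × 0.29689^1 × 0.70311^4 = 5 × 0.29689 × 0.24439544 = 0.362793 (base)
P(M+2) = C(5,1) × 0.29689^4 × 0.70311^1 = 5 × 0.00776931 × 0.70311 = 0.027313
Relative intensity = 0.027313 / 0.362793 × 100 = 7.53

7.53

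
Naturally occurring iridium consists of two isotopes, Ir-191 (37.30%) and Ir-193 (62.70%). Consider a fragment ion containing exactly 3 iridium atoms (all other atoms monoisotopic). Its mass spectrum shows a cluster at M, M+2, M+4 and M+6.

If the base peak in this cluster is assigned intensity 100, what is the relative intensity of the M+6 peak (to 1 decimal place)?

56.0

Term probabilities: M 0.0519, M+2 0.2617, M+4 0.4399, M+6 0.2465. Base peak = M+4.
P(M+4) = C(3,2) × 0.3730^1 × 0.6270^2 = 3 × 0.3730 × 0.393129 = 0.439911 (base)
P(M+6) = C(3,3) × 0.3730^0 × 0.6270^3 = 1 × 1.0000 × 0.24649188 = 0.246492
Relative intensity = 0.246492 / 0.439911 × 100 = 56.0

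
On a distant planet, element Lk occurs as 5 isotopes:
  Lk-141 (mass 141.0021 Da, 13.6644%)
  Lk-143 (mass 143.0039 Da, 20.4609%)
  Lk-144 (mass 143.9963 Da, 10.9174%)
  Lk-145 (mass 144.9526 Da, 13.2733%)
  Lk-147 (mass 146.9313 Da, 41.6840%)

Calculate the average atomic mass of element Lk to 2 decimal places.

144.73 Da

Weight each isotope mass by its fractional abundance: 0.136644 × 141.0021 + 0.204609 × 143.0039 + 0.109174 × 143.9963 + 0.132733 × 144.9526 + 0.416840 × 146.9313
= 19.26709 + 29.25988 + 15.72065 + 19.23999 + 61.24684 = 144.73445 Da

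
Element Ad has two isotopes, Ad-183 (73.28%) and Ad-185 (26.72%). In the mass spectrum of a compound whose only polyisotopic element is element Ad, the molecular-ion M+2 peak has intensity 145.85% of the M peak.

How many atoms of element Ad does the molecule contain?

4

For n independent Ad atoms, I(M+2)/I(M) = n · (abundance Ad-185) / (abundance Ad-183) = n · 0.2672/0.7328.
n = 1.4585 × 0.7328/0.2672 = 4.00 ≈ 4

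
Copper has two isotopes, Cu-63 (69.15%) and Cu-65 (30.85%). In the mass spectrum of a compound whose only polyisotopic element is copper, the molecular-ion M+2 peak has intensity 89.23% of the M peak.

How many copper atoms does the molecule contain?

2

With n Cu atoms, P(M+2)/P(M) = C(n,1)·p^(n−1)q / p^n = n·q/p = n · 0.3085/0.6915.
n = 0.8923 × 0.6915/0.3085 = 2.00 ≈ 2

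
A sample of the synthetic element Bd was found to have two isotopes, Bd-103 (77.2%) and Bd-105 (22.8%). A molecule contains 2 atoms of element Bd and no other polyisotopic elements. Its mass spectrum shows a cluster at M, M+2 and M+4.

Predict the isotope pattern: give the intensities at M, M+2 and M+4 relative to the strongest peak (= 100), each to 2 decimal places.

100.00 : 59.07 : 8.72

Expanding (0.772 + 0.228)^2:
P(M) = 0.772^2 = 0.595984
P(M+2) = 2 × 0.772^1 × 0.228^1 = 0.352032
P(M+4) = 0.228^2 = 0.051984
The M peak is largest (0.595984); scaling to 100 gives 100.00 : 59.07 : 8.72.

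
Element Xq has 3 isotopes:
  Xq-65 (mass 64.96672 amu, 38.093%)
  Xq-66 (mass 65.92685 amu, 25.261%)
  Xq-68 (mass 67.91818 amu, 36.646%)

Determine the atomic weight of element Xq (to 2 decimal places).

Average mass = Σ (abundance × isotope mass) = 0.38093 × 64.96672 + 0.25261 × 65.92685 + 0.36646 × 67.91818
= 24.747773 + 16.653782 + 24.889296 = 66.290851 amu

66.29 amu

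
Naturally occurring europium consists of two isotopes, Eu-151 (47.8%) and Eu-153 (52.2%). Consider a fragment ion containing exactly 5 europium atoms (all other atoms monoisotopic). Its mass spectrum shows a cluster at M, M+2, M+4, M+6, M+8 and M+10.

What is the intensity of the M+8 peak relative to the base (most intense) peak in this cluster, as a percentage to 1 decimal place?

Binomial terms of (0.478 + 0.522)^5: M 0.0250, M+2 0.1363, M+4 0.2976, M+6 0.3250, M+8 0.1775, M+10 0.0388 → M+6 is the base peak.
P(M+6) = C(5,3) × 0.478^2 × 0.522^3 = 10 × 0.228484 × 0.14223665 = 0.324988 (base)
P(M+8) = C(5,4) × 0.478^1 × 0.522^4 = 5 × 0.4780 × 0.07424753 = 0.177452
Relative intensity = 0.177452 / 0.324988 × 100 = 54.6

54.6%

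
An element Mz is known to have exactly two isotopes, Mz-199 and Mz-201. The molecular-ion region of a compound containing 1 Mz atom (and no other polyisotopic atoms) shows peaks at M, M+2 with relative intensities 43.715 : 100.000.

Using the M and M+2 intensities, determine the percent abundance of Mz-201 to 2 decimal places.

If p is the fraction of Mz that is Mz-199, then I(M+2)/I(M) = [C(1,1)·p^0·(1−p)] / p^1 = 1·(1−p)/p = 100.000/43.715 = 2.2875
(1−p)/p = 2.2875/1 = 2.2875  ⇒  p = 1/(1 + 2.2875) = 0.3042
Mz-199: 30.42%, Mz-201: 69.58%.

69.58%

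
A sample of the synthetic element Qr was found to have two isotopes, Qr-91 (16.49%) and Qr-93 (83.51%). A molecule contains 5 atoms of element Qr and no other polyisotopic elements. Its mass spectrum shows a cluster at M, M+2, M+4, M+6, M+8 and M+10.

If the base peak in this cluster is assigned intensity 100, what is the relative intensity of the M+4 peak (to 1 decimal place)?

Binomial terms of (0.1649 + 0.8351)^5: M 0.0001, M+2 0.0031, M+4 0.0313, M+6 0.1584, M+8 0.4010, M+10 0.4062 → M+10 is the base peak.
P(M+10) = C(5,5) × 0.1649^0 × 0.8351^5 = 1 × 1.0000 × 0.40615557 = 0.406156 (base)
P(M+4) = C(5,2) × 0.1649^3 × 0.8351^2 = 10 × 0.00448396 × 0.69739201 = 0.031271
Relative intensity = 0.031271 / 0.406156 × 100 = 7.7

7.7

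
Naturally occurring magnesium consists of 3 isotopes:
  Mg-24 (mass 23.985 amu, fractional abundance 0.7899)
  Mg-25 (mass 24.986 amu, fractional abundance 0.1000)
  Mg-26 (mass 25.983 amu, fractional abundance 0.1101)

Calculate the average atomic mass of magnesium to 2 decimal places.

24.31 amu

The abundance-weighted mean is 0.7899 × 23.985 + 0.1000 × 24.986 + 0.1101 × 25.983
= 18.9458 + 2.4986 + 2.8607 = 24.3051 amu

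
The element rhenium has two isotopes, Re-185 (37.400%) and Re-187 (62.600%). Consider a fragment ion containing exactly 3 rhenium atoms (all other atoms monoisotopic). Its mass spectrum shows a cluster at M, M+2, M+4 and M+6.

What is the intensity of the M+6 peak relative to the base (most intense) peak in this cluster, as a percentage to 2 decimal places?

55.79%

Term probabilities: M 0.0523, M+2 0.2627, M+4 0.4397, M+6 0.2453. Base peak = M+4.
P(M+4) = C(3,2) × 0.37400^1 × 0.62600^2 = 3 × 0.3740 × 0.391876 = 0.439685 (base)
P(M+6) = C(3,3) × 0.37400^0 × 0.62600^3 = 1 × 1.0000 × 0.24531438 = 0.245314
Relative intensity = 0.245314 / 0.439685 × 100 = 55.79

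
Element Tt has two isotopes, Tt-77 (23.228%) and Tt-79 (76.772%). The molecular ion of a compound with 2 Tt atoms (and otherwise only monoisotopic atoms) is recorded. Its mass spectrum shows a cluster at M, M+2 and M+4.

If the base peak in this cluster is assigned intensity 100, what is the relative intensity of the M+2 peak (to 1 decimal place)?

60.5

Binomial terms of (0.23228 + 0.76772)^2: M 0.0540, M+2 0.3567, M+4 0.5894 → M+4 is the base peak.
P(M+4) = C(2,2) × 0.23228^0 × 0.76772^2 = 1 × 1.0000 × 0.589394 = 0.589394 (base)
P(M+2) = C(2,1) × 0.23228^1 × 0.76772^1 = 2 × 0.23228 × 0.76772 = 0.356652
Relative intensity = 0.356652 / 0.589394 × 100 = 60.5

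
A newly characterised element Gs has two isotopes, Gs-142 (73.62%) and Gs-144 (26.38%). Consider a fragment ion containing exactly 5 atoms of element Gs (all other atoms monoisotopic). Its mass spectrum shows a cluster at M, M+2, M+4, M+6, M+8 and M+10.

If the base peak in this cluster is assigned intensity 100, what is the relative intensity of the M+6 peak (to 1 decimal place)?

(0.7362 + 0.2638)^5 gives M 0.2163, M+2 0.3875, M+4 0.2777, M+6 0.0995, M+8 0.0178, M+10 0.0013; the largest is M+2.
P(M+2) = C(5,1) × 0.7362^4 × 0.2638^1 = 5 × 0.29375364 × 0.2638 = 0.387461 (base)
P(M+6) = C(5,3) × 0.7362^2 × 0.2638^3 = 10 × 0.54199044 × 0.01835796 = 0.099498
Relative intensity = 0.099498 / 0.387461 × 100 = 25.7

25.7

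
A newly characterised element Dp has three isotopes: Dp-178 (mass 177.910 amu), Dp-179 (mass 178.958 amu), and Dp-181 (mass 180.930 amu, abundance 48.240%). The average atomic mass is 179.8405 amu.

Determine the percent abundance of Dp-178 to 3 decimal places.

Let x and y be the fractions of Dp-178 and Dp-179. Then x + y = 1 − 0.48240 = 0.51760 and 177.910x + 178.958y = 179.8405 − 0.48240×180.930 = 92.559868.
Substituting: 177.910x + 178.958(0.51760 − x) = 92.559868
(177.910 − 178.958)x = -0.0687928  ⇒  x = 0.06564, y = 0.45196
Dp-178: 6.564%, Dp-179: 45.196%.

6.564%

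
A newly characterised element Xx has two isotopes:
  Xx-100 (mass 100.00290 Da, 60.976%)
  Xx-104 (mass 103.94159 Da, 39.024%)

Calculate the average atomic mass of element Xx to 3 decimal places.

Weight each isotope mass by its fractional abundance: 0.60976 × 100.00290 + 0.39024 × 103.94159
= 60.977768 + 40.562166 = 101.539934 Da

101.540 Da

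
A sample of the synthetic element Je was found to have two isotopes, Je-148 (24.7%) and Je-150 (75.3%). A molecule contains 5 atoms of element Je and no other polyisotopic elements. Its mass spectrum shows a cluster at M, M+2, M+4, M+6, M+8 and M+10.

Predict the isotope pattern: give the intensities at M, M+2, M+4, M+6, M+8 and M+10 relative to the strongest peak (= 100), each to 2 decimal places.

The 5 Je atoms are independent, so intensities follow the terms of (0.247 + 0.753)^5.
P(M) = 0.247^5 = 0.000919
P(M+2) = 5 × 0.247^4 × 0.753^1 = 0.014014
P(M+4) = 10 × 0.247^3 × 0.753^2 = 0.085444
P(M+6) = 10 × 0.247^2 × 0.753^3 = 0.260483
P(M+8) = 5 × 0.247^1 × 0.753^4 = 0.397052
P(M+10) = 0.753^5 = 0.242089
The M+8 peak is largest (0.397052); scaling to 100 gives 0.23 : 3.53 : 21.52 : 65.60 : 100.00 : 60.97.

0.23 : 3.53 : 21.52 : 65.60 : 100.00 : 60.97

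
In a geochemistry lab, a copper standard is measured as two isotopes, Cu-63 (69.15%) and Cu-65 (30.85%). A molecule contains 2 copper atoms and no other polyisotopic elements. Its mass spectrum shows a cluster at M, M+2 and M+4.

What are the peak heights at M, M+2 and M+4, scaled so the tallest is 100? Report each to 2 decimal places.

100.00 : 89.23 : 19.90

Each Cu atom is independently Cu-63 (p = 0.6915) or Cu-65 (q = 0.3085); the cluster is the binomial expansion (p + q)^2.
P(M) = 0.6915^2 = 0.478172
P(M+2) = 2 × 0.6915^1 × 0.3085^1 = 0.426656
P(M+4) = 0.3085^2 = 0.095172
The M peak is largest (0.478172); scaling to 100 gives 100.00 : 89.23 : 19.90.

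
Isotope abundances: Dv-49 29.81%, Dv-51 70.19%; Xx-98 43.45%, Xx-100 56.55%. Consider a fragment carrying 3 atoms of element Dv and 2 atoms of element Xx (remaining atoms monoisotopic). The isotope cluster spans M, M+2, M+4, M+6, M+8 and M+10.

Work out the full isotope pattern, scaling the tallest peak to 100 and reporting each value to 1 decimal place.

Element Dv pattern (n=3): 0.02649024 : 0.1871201 : 0.44058907 : 0.34580059
Element Xx pattern (n=2): 0.18879025 : 0.4914195 : 0.31979025
Convolve the two distributions (both contribute in 2-u steps):
  M: 0.02649024×0.18879025 = 0.005001
  M+2: 0.02649024×0.4914195 + 0.1871201×0.18879025 = 0.048344
  M+4: 0.02649024×0.31979025 + 0.1871201×0.4914195 + 0.44058907×0.18879025 = 0.183605
  M+6: 0.1871201×0.31979025 + 0.44058907×0.4914195 + 0.34580059×0.18879025 = 0.341637
  M+8: 0.44058907×0.31979025 + 0.34580059×0.4914195 = 0.310829
  M+10: 0.34580059×0.31979025 = 0.110584
Scale to base peak (0.341637) = 100: 1.5 : 14.2 : 53.7 : 100.0 : 91.0 : 32.4

1.5 : 14.2 : 53.7 : 100.0 : 91.0 : 32.4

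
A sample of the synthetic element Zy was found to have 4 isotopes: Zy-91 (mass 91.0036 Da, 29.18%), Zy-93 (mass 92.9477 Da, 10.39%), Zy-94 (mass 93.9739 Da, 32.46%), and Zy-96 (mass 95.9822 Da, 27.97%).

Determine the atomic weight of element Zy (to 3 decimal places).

93.562 Da

The abundance-weighted mean is 0.2918 × 91.0036 + 0.1039 × 92.9477 + 0.3246 × 93.9739 + 0.2797 × 95.9822
= 26.55485 + 9.65727 + 30.50393 + 26.84622 = 93.56227 Da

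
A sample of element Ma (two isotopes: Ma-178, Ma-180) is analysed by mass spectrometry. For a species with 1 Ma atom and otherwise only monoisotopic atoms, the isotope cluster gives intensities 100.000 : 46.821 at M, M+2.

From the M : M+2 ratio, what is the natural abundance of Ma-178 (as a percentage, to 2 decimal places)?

Let p = fractional abundance of Ma-178. I(M+2)/I(M) = [C(1,1)·p^0·(1−p)] / p^1 = 1·(1−p)/p = 46.821/100.000 = 0.4682
(1−p)/p = 0.4682/1 = 0.4682  ⇒  p = 1/(1 + 0.4682) = 0.6811
Ma-178: 68.11%, Ma-180: 31.89%.

68.11%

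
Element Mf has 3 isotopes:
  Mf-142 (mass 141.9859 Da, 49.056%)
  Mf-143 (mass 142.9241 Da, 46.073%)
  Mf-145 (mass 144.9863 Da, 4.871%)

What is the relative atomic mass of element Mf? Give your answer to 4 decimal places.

Average mass = Σ (abundance × isotope mass) = 0.49056 × 141.9859 + 0.46073 × 142.9241 + 0.04871 × 144.9863
= 69.65260 + 65.84942 + 7.06228 = 142.56430 Da

142.5643 Da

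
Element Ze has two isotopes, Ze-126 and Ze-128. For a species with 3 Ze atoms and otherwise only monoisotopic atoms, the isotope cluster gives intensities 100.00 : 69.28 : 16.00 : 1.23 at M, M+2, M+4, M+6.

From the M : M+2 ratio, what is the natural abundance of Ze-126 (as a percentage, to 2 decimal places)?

81.24%

If p is the fraction of Ze that is Ze-126, then I(M+2)/I(M) = [C(3,1)·p^2·(1−p)] / p^3 = 3·(1−p)/p = 69.28/100.00 = 0.6928
(1−p)/p = 0.6928/3 = 0.2309  ⇒  p = 1/(1 + 0.2309) = 0.8124
Ze-126: 81.24%, Ze-128: 18.76%.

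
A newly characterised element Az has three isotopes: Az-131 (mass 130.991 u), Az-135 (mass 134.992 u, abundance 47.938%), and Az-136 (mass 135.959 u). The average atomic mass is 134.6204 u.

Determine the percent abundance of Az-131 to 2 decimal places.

17.61%

Let x and y be the fractions of Az-131 and Az-136. Then x + y = 1 − 0.47938 = 0.52062 and 130.991x + 135.959y = 134.6204 − 0.47938×134.992 = 69.90793504.
Substituting: 130.991x + 135.959(0.52062 − x) = 69.90793504
(130.991 − 135.959)x = -0.87503954  ⇒  x = 0.17614, y = 0.34448
Az-131: 17.61%, Az-136: 34.45%.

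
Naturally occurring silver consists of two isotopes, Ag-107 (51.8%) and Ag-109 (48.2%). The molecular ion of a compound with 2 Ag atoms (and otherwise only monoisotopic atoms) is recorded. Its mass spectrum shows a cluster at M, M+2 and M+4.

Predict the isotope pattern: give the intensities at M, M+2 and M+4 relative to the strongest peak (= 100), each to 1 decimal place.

Each Ag atom is independently Ag-107 (p = 0.518) or Ag-109 (q = 0.482); the cluster is the binomial expansion (p + q)^2.
P(M) = 0.518^2 = 0.268324
P(M+2) = 2 × 0.518^1 × 0.482^1 = 0.499352
P(M+4) = 0.482^2 = 0.232324
The M+2 peak is largest (0.499352); scaling to 100 gives 53.7 : 100.0 : 46.5.

53.7 : 100.0 : 46.5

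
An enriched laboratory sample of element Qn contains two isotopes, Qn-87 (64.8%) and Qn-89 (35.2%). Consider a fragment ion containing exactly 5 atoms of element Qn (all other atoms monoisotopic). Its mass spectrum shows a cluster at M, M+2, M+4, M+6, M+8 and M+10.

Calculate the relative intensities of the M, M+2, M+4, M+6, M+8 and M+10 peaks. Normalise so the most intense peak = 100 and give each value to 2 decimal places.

Each Qn atom is independently Qn-87 (p = 0.648) or Qn-89 (q = 0.352); the cluster is the binomial expansion (p + q)^5.
P(M) = 0.648^5 = 0.114255
P(M+2) = 5 × 0.648^4 × 0.352^1 = 0.310322
P(M+4) = 10 × 0.648^3 × 0.352^2 = 0.337140
P(M+6) = 10 × 0.648^2 × 0.352^3 = 0.183138
P(M+8) = 5 × 0.648^1 × 0.352^4 = 0.049741
P(M+10) = 0.352^5 = 0.005404
The M+4 peak is largest (0.337140); scaling to 100 gives 33.89 : 92.05 : 100.00 : 54.32 : 14.75 : 1.60.

33.89 : 92.05 : 100.00 : 54.32 : 14.75 : 1.60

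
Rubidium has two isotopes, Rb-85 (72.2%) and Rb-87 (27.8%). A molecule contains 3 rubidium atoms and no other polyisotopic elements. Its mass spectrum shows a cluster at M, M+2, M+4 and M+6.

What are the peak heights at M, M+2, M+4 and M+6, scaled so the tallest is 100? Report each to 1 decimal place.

Each Rb atom is independently Rb-85 (p = 0.722) or Rb-87 (q = 0.278); the cluster is the binomial expansion (p + q)^3.
P(M) = 0.722^3 = 0.376367
P(M+2) = 3 × 0.722^2 × 0.278^1 = 0.434751
P(M+4) = 3 × 0.722^1 × 0.278^2 = 0.167397
P(M+6) = 0.278^3 = 0.021485
The M+2 peak is largest (0.434751); scaling to 100 gives 86.6 : 100.0 : 38.5 : 4.9.

86.6 : 100.0 : 38.5 : 4.9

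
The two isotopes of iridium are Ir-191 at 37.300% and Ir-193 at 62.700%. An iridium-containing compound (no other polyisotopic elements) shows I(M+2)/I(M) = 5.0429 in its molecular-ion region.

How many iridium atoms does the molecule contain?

The M+2/M ratio from n Ir atoms is n · q/p = n · 0.62700/0.37300.
n = 5.0429 × 0.37300/0.62700 = 3.00 ≈ 3

3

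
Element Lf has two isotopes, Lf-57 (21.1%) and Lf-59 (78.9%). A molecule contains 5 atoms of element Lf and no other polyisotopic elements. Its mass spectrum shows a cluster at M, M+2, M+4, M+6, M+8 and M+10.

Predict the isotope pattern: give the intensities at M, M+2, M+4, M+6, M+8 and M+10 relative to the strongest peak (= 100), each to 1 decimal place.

Each Lf atom is independently Lf-57 (p = 0.211) or Lf-59 (q = 0.789); the cluster is the binomial expansion (p + q)^5.
P(M) = 0.211^5 = 0.000418
P(M+2) = 5 × 0.211^4 × 0.789^1 = 0.007819
P(M+4) = 10 × 0.211^3 × 0.789^2 = 0.058479
P(M+6) = 10 × 0.211^2 × 0.789^3 = 0.218673
P(M+8) = 5 × 0.211^1 × 0.789^4 = 0.408847
P(M+10) = 0.789^5 = 0.305763
The M+8 peak is largest (0.408847); scaling to 100 gives 0.1 : 1.9 : 14.3 : 53.5 : 100.0 : 74.8.

0.1 : 1.9 : 14.3 : 53.5 : 100.0 : 74.8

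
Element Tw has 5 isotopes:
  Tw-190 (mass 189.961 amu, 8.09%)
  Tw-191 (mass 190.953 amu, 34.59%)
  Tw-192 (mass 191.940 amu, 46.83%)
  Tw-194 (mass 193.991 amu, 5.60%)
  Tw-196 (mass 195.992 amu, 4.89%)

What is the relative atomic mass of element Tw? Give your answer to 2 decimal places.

191.75 amu

Average mass = Σ (abundance × isotope mass) = 0.0809 × 189.961 + 0.3459 × 190.953 + 0.4683 × 191.940 + 0.0560 × 193.991 + 0.0489 × 195.992
= 15.3678 + 66.0506 + 89.8855 + 10.8635 + 9.5840 = 191.7514 amu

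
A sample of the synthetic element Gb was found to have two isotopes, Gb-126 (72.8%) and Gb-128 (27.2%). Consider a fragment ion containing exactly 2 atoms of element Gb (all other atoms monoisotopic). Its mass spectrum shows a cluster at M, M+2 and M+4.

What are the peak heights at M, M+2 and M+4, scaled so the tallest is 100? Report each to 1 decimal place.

Each Gb atom is independently Gb-126 (p = 0.728) or Gb-128 (q = 0.272); the cluster is the binomial expansion (p + q)^2.
P(M) = 0.728^2 = 0.529984
P(M+2) = 2 × 0.728^1 × 0.272^1 = 0.396032
P(M+4) = 0.272^2 = 0.073984
The M peak is largest (0.529984); scaling to 100 gives 100.0 : 74.7 : 14.0.

100.0 : 74.7 : 14.0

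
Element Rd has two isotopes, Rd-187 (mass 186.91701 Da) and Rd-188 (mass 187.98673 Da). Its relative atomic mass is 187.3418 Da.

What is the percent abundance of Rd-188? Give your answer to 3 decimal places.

39.710%

With x = fraction of Rd-187 (so Rd-188 is 1 − x):
186.91701·x + 187.98673·(1 − x) = 187.3418
(186.91701 − 187.98673)·x = 187.3418 − 187.98673
x = -0.64493 / -1.06972 = 0.60290 → 60.290% Rd-187, 39.710% Rd-188.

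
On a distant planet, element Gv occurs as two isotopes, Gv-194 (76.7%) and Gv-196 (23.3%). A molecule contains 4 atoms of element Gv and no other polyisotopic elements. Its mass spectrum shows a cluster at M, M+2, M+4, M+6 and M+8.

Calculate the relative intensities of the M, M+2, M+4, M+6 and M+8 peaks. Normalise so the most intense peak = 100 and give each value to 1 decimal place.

Expanding (0.767 + 0.233)^4:
P(M) = 0.767^4 = 0.346084
P(M+2) = 4 × 0.767^3 × 0.233^1 = 0.420535
P(M+4) = 6 × 0.767^2 × 0.233^2 = 0.191626
P(M+6) = 4 × 0.767^1 × 0.233^3 = 0.038808
P(M+8) = 0.233^4 = 0.002947
The M+2 peak is largest (0.420535); scaling to 100 gives 82.3 : 100.0 : 45.6 : 9.2 : 0.7.

82.3 : 100.0 : 45.6 : 9.2 : 0.7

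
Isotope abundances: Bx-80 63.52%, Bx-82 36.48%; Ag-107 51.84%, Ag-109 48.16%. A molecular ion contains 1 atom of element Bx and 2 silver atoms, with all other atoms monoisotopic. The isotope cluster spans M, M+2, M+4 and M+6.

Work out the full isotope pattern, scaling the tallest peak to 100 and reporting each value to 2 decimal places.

41.11 : 100.00 : 79.35 : 20.38

Element Bx pattern (n=1): 0.6352 : 0.3648
Silver pattern (n=2): 0.26873856 : 0.49932288 : 0.23193856
Convolve the two distributions (both contribute in 2-u steps):
  M: 0.6352×0.26873856 = 0.170703
  M+2: 0.6352×0.49932288 + 0.3648×0.26873856 = 0.415206
  M+4: 0.6352×0.23193856 + 0.3648×0.49932288 = 0.329480
  M+6: 0.3648×0.23193856 = 0.084611
Scale to base peak (0.415206) = 100: 41.11 : 100.00 : 79.35 : 20.38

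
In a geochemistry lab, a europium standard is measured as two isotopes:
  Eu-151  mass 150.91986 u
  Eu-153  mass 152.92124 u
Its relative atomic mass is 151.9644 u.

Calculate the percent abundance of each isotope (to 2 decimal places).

Writing the weighted mean with unknown fraction x of Eu-151:
150.91986·x + 152.92124·(1 − x) = 151.9644
(150.91986 − 152.92124)·x = 151.9644 − 152.92124
x = -0.95684 / -2.00138 = 0.47809 → 47.81% Eu-151, 52.19% Eu-153.

Eu-151: 47.81%, Eu-153: 52.19%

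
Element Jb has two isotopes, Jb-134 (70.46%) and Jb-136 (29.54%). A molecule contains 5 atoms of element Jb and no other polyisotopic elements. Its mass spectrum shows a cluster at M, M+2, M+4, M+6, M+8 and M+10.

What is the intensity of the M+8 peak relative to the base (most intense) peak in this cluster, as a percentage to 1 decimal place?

7.4%

Binomial terms of (0.7046 + 0.2954)^5: M 0.1737, M+2 0.3640, M+4 0.3052, M+6 0.1280, M+8 0.0268, M+10 0.0022 → M+2 is the base peak.
P(M+2) = C(5,1) × 0.7046^4 × 0.2954^1 = 5 × 0.24647368 × 0.2954 = 0.364042 (base)
P(M+8) = C(5,4) × 0.7046^1 × 0.2954^4 = 5 × 0.7046 × 0.00761451 = 0.026826
Relative intensity = 0.026826 / 0.364042 × 100 = 7.4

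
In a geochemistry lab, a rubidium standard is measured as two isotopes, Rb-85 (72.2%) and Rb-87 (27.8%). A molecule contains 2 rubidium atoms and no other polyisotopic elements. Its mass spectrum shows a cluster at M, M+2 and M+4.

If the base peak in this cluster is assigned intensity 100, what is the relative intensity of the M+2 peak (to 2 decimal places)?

77.01

Term probabilities: M 0.5213, M+2 0.4014, M+4 0.0773. Base peak = M.
P(M) = C(2,0) × 0.722^2 × 0.278^0 = 1 × 0.521284 × 1.0000 = 0.521284 (base)
P(M+2) = C(2,1) × 0.722^1 × 0.278^1 = 2 × 0.7220 × 0.2780 = 0.401432
Relative intensity = 0.401432 / 0.521284 × 100 = 77.01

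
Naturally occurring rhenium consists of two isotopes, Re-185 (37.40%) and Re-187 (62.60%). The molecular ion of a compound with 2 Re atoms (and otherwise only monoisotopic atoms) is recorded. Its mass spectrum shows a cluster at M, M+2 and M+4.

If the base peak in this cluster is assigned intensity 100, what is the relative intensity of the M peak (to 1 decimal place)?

29.9

Term probabilities: M 0.1399, M+2 0.4682, M+4 0.3919. Base peak = M+2.
P(M+2) = C(2,1) × 0.3740^1 × 0.6260^1 = 2 × 0.3740 × 0.6260 = 0.468248 (base)
P(M) = C(2,0) × 0.3740^2 × 0.6260^0 = 1 × 0.139876 × 1.0000 = 0.139876
Relative intensity = 0.139876 / 0.468248 × 100 = 29.9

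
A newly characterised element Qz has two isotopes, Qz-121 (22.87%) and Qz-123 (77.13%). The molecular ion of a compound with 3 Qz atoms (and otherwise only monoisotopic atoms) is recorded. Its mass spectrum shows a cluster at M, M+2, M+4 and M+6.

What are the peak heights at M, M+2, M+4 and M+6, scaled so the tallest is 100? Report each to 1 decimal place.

2.6 : 26.4 : 89.0 : 100.0

The 3 Qz atoms are independent, so intensities follow the terms of (0.2287 + 0.7713)^3.
P(M) = 0.2287^3 = 0.011962
P(M+2) = 3 × 0.2287^2 × 0.7713^1 = 0.121026
P(M+4) = 3 × 0.2287^1 × 0.7713^2 = 0.408163
P(M+6) = 0.7713^3 = 0.458849
The M+6 peak is largest (0.458849); scaling to 100 gives 2.6 : 26.4 : 89.0 : 100.0.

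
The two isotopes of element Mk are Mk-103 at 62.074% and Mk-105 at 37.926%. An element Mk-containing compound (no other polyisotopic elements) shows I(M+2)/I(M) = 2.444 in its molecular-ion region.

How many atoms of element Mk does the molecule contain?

The M+2/M ratio from n Mk atoms is n · q/p = n · 0.37926/0.62074.
n = 2.444 × 0.62074/0.37926 = 4.00 ≈ 4

4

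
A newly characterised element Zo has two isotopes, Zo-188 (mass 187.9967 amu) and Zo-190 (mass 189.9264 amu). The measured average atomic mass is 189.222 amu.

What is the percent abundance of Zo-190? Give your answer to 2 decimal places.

Writing the weighted mean with unknown fraction x of Zo-188:
187.9967·x + 189.9264·(1 − x) = 189.222
(187.9967 − 189.9264)·x = 189.222 − 189.9264
x = -0.7044 / -1.9297 = 0.36503 → 36.50% Zo-188, 63.50% Zo-190.

63.50%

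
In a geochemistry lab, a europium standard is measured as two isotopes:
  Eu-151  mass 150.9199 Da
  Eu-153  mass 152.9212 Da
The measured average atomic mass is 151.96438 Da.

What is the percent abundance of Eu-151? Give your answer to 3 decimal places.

Let x be the fractional abundance of Eu-151; then Eu-153 has abundance 1 − x.
150.9199·x + 152.9212·(1 − x) = 151.96438
(150.9199 − 152.9212)·x = 151.96438 − 152.9212
x = -0.95682 / -2.0013 = 0.47810 → 47.810% Eu-151, 52.190% Eu-153.

47.810%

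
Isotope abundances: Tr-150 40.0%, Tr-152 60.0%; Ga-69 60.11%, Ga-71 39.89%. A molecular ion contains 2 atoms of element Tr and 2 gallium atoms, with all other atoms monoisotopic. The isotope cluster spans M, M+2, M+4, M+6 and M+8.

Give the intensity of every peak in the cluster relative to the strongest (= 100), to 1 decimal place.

Element Tr pattern (n=2): 0.1600 : 0.4800 : 0.3600
Gallium pattern (n=2): 0.36132121 : 0.47955758 : 0.15912121
Convolve the two distributions (both contribute in 2-u steps):
  M: 0.1600×0.36132121 = 0.057811
  M+2: 0.1600×0.47955758 + 0.4800×0.36132121 = 0.250163
  M+4: 0.1600×0.15912121 + 0.4800×0.47955758 + 0.3600×0.36132121 = 0.385723
  M+6: 0.4800×0.15912121 + 0.3600×0.47955758 = 0.249019
  M+8: 0.3600×0.15912121 = 0.057284
Scale to base peak (0.385723) = 100: 15.0 : 64.9 : 100.0 : 64.6 : 14.9

15.0 : 64.9 : 100.0 : 64.6 : 14.9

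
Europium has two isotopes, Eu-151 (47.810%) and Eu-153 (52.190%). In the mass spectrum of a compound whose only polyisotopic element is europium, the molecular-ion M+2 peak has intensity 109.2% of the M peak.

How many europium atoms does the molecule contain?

With n Eu atoms, P(M+2)/P(M) = C(n,1)·p^(n−1)q / p^n = n·q/p = n · 0.52190/0.47810.
n = 1.092 × 0.47810/0.52190 = 1.00 ≈ 1

1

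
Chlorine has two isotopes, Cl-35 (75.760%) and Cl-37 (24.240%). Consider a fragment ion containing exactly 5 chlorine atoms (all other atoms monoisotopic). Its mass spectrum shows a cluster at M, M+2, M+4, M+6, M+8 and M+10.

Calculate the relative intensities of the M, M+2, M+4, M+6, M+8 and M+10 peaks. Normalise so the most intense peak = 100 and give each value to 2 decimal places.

62.51 : 100.00 : 63.99 : 20.47 : 3.28 : 0.21

Each Cl atom is independently Cl-35 (p = 0.75760) or Cl-37 (q = 0.24240); the cluster is the binomial expansion (p + q)^5.
P(M) = 0.75760^5 = 0.249574
P(M+2) = 5 × 0.75760^4 × 0.24240^1 = 0.399266
P(M+4) = 10 × 0.75760^3 × 0.24240^2 = 0.255497
P(M+6) = 10 × 0.75760^2 × 0.24240^3 = 0.081748
P(M+8) = 5 × 0.75760^1 × 0.24240^4 = 0.013078
P(M+10) = 0.24240^5 = 0.000837
The M+2 peak is largest (0.399266); scaling to 100 gives 62.51 : 100.00 : 63.99 : 20.47 : 3.28 : 0.21.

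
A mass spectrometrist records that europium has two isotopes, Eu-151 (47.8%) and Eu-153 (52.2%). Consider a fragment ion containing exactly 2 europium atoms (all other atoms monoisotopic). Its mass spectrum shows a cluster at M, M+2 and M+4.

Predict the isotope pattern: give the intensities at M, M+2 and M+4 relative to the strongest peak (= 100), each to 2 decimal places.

45.79 : 100.00 : 54.60

Expanding (0.478 + 0.522)^2:
P(M) = 0.478^2 = 0.228484
P(M+2) = 2 × 0.478^1 × 0.522^1 = 0.499032
P(M+4) = 0.522^2 = 0.272484
The M+2 peak is largest (0.499032); scaling to 100 gives 45.79 : 100.00 : 54.60.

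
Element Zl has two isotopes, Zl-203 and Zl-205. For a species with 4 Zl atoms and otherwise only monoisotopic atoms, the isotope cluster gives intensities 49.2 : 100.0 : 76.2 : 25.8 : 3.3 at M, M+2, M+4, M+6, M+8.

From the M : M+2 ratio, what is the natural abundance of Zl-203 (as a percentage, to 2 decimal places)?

66.31%

Let p = fractional abundance of Zl-203. I(M+2)/I(M) = [C(4,1)·p^3·(1−p)] / p^4 = 4·(1−p)/p = 100.0/49.2 = 2.0325
(1−p)/p = 2.0325/4 = 0.5081  ⇒  p = 1/(1 + 0.5081) = 0.6631
Zl-203: 66.31%, Zl-205: 33.69%.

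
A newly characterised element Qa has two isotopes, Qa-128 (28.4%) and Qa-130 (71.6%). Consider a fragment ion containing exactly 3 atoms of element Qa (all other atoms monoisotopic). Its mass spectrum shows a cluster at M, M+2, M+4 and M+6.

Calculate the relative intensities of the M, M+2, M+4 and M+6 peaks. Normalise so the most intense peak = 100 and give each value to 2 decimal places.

5.24 : 39.66 : 100.00 : 84.04

Each Qa atom is independently Qa-128 (p = 0.284) or Qa-130 (q = 0.716); the cluster is the binomial expansion (p + q)^3.
P(M) = 0.284^3 = 0.022906
P(M+2) = 3 × 0.284^2 × 0.716^1 = 0.173249
P(M+4) = 3 × 0.284^1 × 0.716^2 = 0.436783
P(M+6) = 0.716^3 = 0.367062
The M+4 peak is largest (0.436783); scaling to 100 gives 5.24 : 39.66 : 100.00 : 84.04.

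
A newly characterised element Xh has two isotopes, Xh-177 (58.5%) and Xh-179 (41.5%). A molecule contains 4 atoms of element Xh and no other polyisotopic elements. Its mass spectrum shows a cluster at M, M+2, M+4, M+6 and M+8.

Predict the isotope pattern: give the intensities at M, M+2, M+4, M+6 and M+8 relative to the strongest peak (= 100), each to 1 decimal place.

33.1 : 94.0 : 100.0 : 47.3 : 8.4

Each Xh atom is independently Xh-177 (p = 0.585) or Xh-179 (q = 0.415); the cluster is the binomial expansion (p + q)^4.
P(M) = 0.585^4 = 0.117118
P(M+2) = 4 × 0.585^3 × 0.415^1 = 0.332335
P(M+4) = 6 × 0.585^2 × 0.415^2 = 0.353638
P(M+6) = 4 × 0.585^1 × 0.415^3 = 0.167248
P(M+8) = 0.415^4 = 0.029661
The M+4 peak is largest (0.353638); scaling to 100 gives 33.1 : 94.0 : 100.0 : 47.3 : 8.4.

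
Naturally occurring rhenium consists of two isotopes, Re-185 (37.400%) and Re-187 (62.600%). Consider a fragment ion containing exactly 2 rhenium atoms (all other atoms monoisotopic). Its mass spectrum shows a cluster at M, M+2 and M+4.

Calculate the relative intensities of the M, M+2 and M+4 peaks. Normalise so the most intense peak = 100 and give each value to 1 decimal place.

Expanding (0.37400 + 0.62600)^2:
P(M) = 0.37400^2 = 0.139876
P(M+2) = 2 × 0.37400^1 × 0.62600^1 = 0.468248
P(M+4) = 0.62600^2 = 0.391876
The M+2 peak is largest (0.468248); scaling to 100 gives 29.9 : 100.0 : 83.7.

29.9 : 100.0 : 83.7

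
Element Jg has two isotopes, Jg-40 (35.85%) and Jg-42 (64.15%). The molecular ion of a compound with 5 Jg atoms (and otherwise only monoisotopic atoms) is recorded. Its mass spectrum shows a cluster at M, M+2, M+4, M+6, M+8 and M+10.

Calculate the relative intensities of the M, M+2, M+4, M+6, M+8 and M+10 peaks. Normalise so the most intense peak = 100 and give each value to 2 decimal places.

1.75 : 15.62 : 55.88 : 100.00 : 89.47 : 32.02

Each Jg atom is independently Jg-40 (p = 0.3585) or Jg-42 (q = 0.6415); the cluster is the binomial expansion (p + q)^5.
P(M) = 0.3585^5 = 0.005922
P(M+2) = 5 × 0.3585^4 × 0.6415^1 = 0.052981
P(M+4) = 10 × 0.3585^3 × 0.6415^2 = 0.189610
P(M+6) = 10 × 0.3585^2 × 0.6415^3 = 0.339288
P(M+8) = 5 × 0.3585^1 × 0.6415^4 = 0.303561
P(M+10) = 0.6415^5 = 0.108638
The M+6 peak is largest (0.339288); scaling to 100 gives 1.75 : 15.62 : 55.88 : 100.00 : 89.47 : 32.02.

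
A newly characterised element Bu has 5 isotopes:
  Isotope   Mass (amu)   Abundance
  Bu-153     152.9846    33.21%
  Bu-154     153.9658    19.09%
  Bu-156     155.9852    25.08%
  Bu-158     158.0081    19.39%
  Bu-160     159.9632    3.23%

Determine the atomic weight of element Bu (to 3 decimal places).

155.124 amu

Average mass = Σ (abundance × isotope mass) = 0.3321 × 152.9846 + 0.1909 × 153.9658 + 0.2508 × 155.9852 + 0.1939 × 158.0081 + 0.0323 × 159.9632
= 50.80619 + 29.39207 + 39.12109 + 30.63777 + 5.16681 = 155.12393 amu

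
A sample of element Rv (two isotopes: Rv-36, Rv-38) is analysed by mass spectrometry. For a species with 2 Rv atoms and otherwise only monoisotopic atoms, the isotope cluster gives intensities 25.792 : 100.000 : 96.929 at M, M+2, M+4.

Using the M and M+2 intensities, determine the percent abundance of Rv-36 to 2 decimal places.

34.03%

If p is the fraction of Rv that is Rv-36, then I(M+2)/I(M) = [C(2,1)·p^1·(1−p)] / p^2 = 2·(1−p)/p = 100.000/25.792 = 3.8772
(1−p)/p = 3.8772/2 = 1.9386  ⇒  p = 1/(1 + 1.9386) = 0.3403
Rv-36: 34.03%, Rv-38: 65.97%.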